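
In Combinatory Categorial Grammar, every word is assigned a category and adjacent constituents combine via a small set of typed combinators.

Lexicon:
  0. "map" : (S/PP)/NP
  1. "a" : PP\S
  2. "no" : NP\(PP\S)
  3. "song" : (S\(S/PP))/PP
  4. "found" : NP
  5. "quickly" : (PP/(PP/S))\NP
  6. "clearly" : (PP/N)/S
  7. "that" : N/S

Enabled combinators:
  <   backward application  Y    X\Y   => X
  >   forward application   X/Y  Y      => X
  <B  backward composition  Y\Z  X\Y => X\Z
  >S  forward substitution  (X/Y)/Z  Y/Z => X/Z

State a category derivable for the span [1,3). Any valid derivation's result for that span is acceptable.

NP

[0,8] S   <
  [0,3] S/PP   >
    [0,1] "map" : (S/PP)/NP
    [1,3] NP   <
      [1,2] "a" : PP\S
      [2,3] "no" : NP\(PP\S)
  [3,8] S\(S/PP)   >
    [3,4] "song" : (S\(S/PP))/PP
    [4,8] PP   >
      [4,6] PP/(PP/S)   <
        [4,5] "found" : NP
        [5,6] "quickly" : (PP/(PP/S))\NP
      [6,8] PP/S   >S
        [6,7] "clearly" : (PP/N)/S
        [7,8] "that" : N/S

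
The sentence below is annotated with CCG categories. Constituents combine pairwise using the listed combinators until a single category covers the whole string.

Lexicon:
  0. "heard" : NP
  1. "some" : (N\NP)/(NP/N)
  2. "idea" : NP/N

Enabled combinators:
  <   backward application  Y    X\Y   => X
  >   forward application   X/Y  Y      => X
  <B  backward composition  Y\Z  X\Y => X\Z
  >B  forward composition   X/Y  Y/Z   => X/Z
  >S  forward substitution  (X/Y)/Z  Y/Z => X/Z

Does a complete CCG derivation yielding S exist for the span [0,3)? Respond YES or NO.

NO

NP (N\NP)/(NP/N) NP/N
CKY chart[0,3] = {N}; S ∉ chart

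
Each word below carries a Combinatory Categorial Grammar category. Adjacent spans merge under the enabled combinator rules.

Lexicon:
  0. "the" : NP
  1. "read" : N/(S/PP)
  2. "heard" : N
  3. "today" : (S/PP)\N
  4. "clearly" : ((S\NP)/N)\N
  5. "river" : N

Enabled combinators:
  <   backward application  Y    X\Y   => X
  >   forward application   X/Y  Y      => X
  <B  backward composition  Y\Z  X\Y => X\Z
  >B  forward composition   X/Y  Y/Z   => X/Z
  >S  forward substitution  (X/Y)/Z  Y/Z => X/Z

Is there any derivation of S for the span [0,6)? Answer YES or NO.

[0,6] S   <
  [0,1] "the" : NP
  [1,6] S\NP   >
    [1,5] (S\NP)/N   <
      [1,4] N   >
        [1,2] "read" : N/(S/PP)
        [2,4] S/PP   <
          [2,3] "heard" : N
          [3,4] "today" : (S/PP)\N
      [4,5] "clearly" : ((S\NP)/N)\N
    [5,6] "river" : N

YES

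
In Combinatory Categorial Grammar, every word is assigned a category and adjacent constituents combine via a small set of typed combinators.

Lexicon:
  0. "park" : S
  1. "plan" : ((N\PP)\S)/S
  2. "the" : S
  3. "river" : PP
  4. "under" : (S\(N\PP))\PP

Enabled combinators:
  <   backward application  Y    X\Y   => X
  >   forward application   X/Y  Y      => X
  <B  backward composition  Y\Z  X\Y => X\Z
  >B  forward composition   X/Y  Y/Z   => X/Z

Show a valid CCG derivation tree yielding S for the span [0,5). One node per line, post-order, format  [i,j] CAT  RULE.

[0,5] S   <
  [0,3] N\PP   <
    [0,1] "park" : S
    [1,3] (N\PP)\S   >
      [1,2] "plan" : ((N\PP)\S)/S
      [2,3] "the" : S
  [3,5] S\(N\PP)   <
    [3,4] "river" : PP
    [4,5] "under" : (S\(N\PP))\PP

[0,1] S  lex  "park"
[1,2] ((N\PP)\S)/S  lex  "plan"
[2,3] S  lex  "the"
[1,3] (N\PP)\S  >  k=2
[0,3] N\PP  <  k=1
[3,4] PP  lex  "river"
[4,5] (S\(N\PP))\PP  lex  "under"
[3,5] S\(N\PP)  <  k=4
[0,5] S  <  k=3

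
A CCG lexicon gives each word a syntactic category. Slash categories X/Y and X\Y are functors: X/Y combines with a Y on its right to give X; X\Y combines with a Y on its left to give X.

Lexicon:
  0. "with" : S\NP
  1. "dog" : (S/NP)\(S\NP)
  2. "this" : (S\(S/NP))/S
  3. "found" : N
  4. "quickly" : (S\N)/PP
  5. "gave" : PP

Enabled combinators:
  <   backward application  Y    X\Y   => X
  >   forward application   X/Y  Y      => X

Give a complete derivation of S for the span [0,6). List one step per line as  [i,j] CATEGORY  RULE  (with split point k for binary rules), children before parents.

[0,6] S   <
  [0,2] S/NP   <
    [0,1] "with" : S\NP
    [1,2] "dog" : (S/NP)\(S\NP)
  [2,6] S\(S/NP)   >
    [2,3] "this" : (S\(S/NP))/S
    [3,6] S   <
      [3,4] "found" : N
      [4,6] S\N   >
        [4,5] "quickly" : (S\N)/PP
        [5,6] "gave" : PP

[0,1] S\NP  lex  "with"
[1,2] (S/NP)\(S\NP)  lex  "dog"
[0,2] S/NP  <  k=1
[2,3] (S\(S/NP))/S  lex  "this"
[3,4] N  lex  "found"
[4,5] (S\N)/PP  lex  "quickly"
[5,6] PP  lex  "gave"
[4,6] S\N  >  k=5
[3,6] S  <  k=4
[2,6] S\(S/NP)  >  k=3
[0,6] S  <  k=2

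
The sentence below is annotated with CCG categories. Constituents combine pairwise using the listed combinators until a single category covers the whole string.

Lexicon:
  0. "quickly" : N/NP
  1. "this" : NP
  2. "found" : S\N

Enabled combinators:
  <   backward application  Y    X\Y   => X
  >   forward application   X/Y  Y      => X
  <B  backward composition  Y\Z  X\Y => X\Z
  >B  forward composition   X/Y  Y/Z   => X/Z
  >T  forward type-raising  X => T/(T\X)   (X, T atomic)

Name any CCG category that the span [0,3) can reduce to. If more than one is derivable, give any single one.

S

[0,3] S   <
  [0,2] N   >
    [0,1] "quickly" : N/NP
    [1,2] "this" : NP
  [2,3] "found" : S\N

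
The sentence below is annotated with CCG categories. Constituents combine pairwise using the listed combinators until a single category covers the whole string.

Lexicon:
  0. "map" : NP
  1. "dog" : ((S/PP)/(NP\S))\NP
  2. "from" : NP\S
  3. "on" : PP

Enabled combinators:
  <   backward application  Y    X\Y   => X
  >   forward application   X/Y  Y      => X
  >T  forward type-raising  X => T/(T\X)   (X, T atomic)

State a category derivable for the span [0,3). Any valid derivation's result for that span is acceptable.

[0,4] S   >
  [0,3] S/PP   >
    [0,2] (S/PP)/(NP\S)   <
      [0,1] "map" : NP
      [1,2] "dog" : ((S/PP)/(NP\S))\NP
    [2,3] "from" : NP\S
  [3,4] "on" : PP

S/PP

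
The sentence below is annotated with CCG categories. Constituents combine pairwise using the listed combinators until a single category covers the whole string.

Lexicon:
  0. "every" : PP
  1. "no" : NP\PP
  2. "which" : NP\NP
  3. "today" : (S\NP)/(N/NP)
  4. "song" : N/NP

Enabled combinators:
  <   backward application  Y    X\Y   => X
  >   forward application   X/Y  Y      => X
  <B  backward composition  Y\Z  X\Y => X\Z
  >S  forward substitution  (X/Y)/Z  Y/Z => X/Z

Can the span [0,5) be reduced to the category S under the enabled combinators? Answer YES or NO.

[0,5] S   <
  [0,1] "every" : PP
  [1,5] S\PP   <B
    [1,3] NP\PP   <B
      [1,2] "no" : NP\PP
      [2,3] "which" : NP\NP
    [3,5] S\NP   >
      [3,4] "today" : (S\NP)/(N/NP)
      [4,5] "song" : N/NP

YES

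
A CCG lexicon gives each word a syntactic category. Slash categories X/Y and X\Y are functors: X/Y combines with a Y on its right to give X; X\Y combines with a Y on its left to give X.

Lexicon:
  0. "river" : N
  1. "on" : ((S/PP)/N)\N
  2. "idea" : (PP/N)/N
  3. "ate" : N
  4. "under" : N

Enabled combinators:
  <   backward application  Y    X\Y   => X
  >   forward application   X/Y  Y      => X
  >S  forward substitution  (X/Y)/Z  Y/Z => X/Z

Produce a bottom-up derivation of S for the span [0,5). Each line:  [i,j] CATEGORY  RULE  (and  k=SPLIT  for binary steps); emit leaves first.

[0,1] N  lex  "river"
[1,2] ((S/PP)/N)\N  lex  "on"
[0,2] (S/PP)/N  <  k=1
[2,3] (PP/N)/N  lex  "idea"
[3,4] N  lex  "ate"
[2,4] PP/N  >  k=3
[0,4] S/N  >S  k=2
[4,5] N  lex  "under"
[0,5] S  >  k=4

[0,5] S   >
  [0,4] S/N   >S
    [0,2] (S/PP)/N   <
      [0,1] "river" : N
      [1,2] "on" : ((S/PP)/N)\N
    [2,4] PP/N   >
      [2,3] "idea" : (PP/N)/N
      [3,4] "ate" : N
  [4,5] "under" : N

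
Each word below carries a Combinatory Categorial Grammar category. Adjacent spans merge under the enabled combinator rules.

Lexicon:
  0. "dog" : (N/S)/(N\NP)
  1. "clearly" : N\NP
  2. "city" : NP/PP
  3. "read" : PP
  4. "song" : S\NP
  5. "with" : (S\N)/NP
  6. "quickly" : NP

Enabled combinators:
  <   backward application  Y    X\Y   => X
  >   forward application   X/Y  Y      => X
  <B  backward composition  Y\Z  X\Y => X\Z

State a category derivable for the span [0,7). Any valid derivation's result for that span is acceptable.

S

[0,7] S   <
  [0,5] N   >
    [0,2] N/S   >
      [0,1] "dog" : (N/S)/(N\NP)
      [1,2] "clearly" : N\NP
    [2,5] S   <
      [2,4] NP   >
        [2,3] "city" : NP/PP
        [3,4] "read" : PP
      [4,5] "song" : S\NP
  [5,7] S\N   >
    [5,6] "with" : (S\N)/NP
    [6,7] "quickly" : NP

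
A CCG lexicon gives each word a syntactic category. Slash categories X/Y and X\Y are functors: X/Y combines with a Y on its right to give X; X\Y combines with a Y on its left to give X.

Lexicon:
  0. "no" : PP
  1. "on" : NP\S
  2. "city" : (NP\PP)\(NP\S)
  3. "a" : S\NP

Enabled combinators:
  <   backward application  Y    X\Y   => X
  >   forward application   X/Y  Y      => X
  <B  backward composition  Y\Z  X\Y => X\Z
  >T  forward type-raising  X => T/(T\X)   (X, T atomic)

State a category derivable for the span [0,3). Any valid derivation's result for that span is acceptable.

NP

[0,4] S   <
  [0,3] NP   <
    [0,1] "no" : PP
    [1,3] NP\PP   <
      [1,2] "on" : NP\S
      [2,3] "city" : (NP\PP)\(NP\S)
  [3,4] "a" : S\NP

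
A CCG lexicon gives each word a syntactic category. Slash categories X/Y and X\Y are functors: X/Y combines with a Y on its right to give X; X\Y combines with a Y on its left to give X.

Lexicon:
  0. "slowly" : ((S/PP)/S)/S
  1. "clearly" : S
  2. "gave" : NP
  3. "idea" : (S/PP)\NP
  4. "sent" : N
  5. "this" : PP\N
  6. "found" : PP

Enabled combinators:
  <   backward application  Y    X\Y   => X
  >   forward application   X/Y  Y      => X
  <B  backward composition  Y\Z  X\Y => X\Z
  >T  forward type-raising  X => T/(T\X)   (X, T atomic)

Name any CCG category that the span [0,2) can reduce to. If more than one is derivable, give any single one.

(S/PP)/S

[0,7] S   >
  [0,6] S/PP   >
    [0,2] (S/PP)/S   >
      [0,1] "slowly" : ((S/PP)/S)/S
      [1,2] "clearly" : S
    [2,6] S   >
      [2,4] S/PP   <
        [2,3] "gave" : NP
        [3,4] "idea" : (S/PP)\NP
      [4,6] PP   <
        [4,5] "sent" : N
        [5,6] "this" : PP\N
  [6,7] "found" : PP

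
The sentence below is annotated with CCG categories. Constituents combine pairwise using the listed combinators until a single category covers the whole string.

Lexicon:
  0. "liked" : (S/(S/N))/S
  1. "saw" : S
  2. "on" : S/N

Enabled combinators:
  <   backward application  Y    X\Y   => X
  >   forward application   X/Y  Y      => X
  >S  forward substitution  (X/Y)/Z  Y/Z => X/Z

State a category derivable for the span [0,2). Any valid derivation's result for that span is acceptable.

[0,3] S   >
  [0,2] S/(S/N)   >
    [0,1] "liked" : (S/(S/N))/S
    [1,2] "saw" : S
  [2,3] "on" : S/N

S/(S/N)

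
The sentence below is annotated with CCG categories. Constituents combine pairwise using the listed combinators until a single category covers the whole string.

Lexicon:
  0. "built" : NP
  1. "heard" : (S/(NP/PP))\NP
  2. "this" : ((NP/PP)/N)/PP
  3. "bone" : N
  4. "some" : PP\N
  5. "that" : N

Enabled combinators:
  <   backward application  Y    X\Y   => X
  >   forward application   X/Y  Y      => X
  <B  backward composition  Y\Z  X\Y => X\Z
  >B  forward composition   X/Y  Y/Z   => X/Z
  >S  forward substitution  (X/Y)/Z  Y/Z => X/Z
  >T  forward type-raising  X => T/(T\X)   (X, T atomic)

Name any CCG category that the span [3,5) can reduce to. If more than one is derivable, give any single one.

PP

[0,6] S   >
  [0,2] S/(NP/PP)   <
    [0,1] "built" : NP
    [1,2] "heard" : (S/(NP/PP))\NP
  [2,6] NP/PP   >
    [2,5] (NP/PP)/N   >
      [2,3] "this" : ((NP/PP)/N)/PP
      [3,5] PP   <
        [3,4] "bone" : N
        [4,5] "some" : PP\N
    [5,6] "that" : N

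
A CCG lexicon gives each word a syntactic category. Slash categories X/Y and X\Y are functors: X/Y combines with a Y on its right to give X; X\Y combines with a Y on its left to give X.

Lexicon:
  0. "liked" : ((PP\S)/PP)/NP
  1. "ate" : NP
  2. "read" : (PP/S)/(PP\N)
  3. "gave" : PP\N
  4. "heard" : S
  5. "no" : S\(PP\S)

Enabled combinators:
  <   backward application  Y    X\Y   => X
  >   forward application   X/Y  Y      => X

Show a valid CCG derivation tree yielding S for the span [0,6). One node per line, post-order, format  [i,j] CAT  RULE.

[0,6] S   <
  [0,5] PP\S   >
    [0,2] (PP\S)/PP   >
      [0,1] "liked" : ((PP\S)/PP)/NP
      [1,2] "ate" : NP
    [2,5] PP   >
      [2,4] PP/S   >
        [2,3] "read" : (PP/S)/(PP\N)
        [3,4] "gave" : PP\N
      [4,5] "heard" : S
  [5,6] "no" : S\(PP\S)

[0,1] ((PP\S)/PP)/NP  lex  "liked"
[1,2] NP  lex  "ate"
[0,2] (PP\S)/PP  >  k=1
[2,3] (PP/S)/(PP\N)  lex  "read"
[3,4] PP\N  lex  "gave"
[2,4] PP/S  >  k=3
[4,5] S  lex  "heard"
[2,5] PP  >  k=4
[0,5] PP\S  >  k=2
[5,6] S\(PP\S)  lex  "no"
[0,6] S  <  k=5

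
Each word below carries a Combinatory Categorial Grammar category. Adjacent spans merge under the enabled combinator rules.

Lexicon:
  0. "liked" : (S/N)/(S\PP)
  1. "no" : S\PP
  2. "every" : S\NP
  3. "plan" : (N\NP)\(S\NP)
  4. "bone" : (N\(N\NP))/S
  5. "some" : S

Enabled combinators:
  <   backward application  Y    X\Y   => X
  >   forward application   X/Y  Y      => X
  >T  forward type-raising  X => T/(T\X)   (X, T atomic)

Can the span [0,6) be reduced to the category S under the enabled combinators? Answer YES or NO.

YES

[0,6] S   >
  [0,2] S/N   >
    [0,1] "liked" : (S/N)/(S\PP)
    [1,2] "no" : S\PP
  [2,6] N   <
    [2,4] N\NP   <
      [2,3] "every" : S\NP
      [3,4] "plan" : (N\NP)\(S\NP)
    [4,6] N\(N\NP)   >
      [4,5] "bone" : (N\(N\NP))/S
      [5,6] "some" : S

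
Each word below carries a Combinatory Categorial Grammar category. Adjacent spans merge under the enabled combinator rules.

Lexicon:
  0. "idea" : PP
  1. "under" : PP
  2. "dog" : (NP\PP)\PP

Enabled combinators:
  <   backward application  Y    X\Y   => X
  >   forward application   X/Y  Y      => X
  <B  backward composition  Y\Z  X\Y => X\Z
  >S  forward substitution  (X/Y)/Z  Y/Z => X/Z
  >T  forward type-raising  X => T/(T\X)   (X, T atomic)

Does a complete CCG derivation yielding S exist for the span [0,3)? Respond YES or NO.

NO

PP PP (NP\PP)\PP
CKY chart[0,3] = {N/(N\NP), NP, NP/(NP\NP), PP/(PP\NP), S/(S\NP)}; S ∉ chart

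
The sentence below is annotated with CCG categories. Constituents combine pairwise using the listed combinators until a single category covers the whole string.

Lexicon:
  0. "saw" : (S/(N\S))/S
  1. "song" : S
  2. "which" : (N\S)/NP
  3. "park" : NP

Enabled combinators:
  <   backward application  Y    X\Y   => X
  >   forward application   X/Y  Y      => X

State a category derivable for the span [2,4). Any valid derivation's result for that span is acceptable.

N\S

[0,4] S   >
  [0,2] S/(N\S)   >
    [0,1] "saw" : (S/(N\S))/S
    [1,2] "song" : S
  [2,4] N\S   >
    [2,3] "which" : (N\S)/NP
    [3,4] "park" : NP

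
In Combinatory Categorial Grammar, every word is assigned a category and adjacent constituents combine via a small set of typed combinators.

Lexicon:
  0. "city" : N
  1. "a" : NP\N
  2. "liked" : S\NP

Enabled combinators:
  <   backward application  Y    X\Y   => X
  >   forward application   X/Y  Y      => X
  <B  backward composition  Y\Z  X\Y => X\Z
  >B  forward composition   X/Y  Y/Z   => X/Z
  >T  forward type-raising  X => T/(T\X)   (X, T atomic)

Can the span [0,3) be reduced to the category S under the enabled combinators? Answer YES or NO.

YES

[0,3] S   <
  [0,2] NP   <
    [0,1] "city" : N
    [1,2] "a" : NP\N
  [2,3] "liked" : S\NP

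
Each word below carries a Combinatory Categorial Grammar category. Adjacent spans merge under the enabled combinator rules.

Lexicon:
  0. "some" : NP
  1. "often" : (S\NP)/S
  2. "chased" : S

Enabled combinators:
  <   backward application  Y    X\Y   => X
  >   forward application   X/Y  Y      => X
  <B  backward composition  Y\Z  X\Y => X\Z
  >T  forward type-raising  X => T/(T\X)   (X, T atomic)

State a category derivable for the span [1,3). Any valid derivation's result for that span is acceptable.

S\NP

[0,3] S   >
  [0,1] S/(S\NP)   >T
    [0,1] "some" : NP
  [1,3] S\NP   >
    [1,2] "often" : (S\NP)/S
    [2,3] "chased" : S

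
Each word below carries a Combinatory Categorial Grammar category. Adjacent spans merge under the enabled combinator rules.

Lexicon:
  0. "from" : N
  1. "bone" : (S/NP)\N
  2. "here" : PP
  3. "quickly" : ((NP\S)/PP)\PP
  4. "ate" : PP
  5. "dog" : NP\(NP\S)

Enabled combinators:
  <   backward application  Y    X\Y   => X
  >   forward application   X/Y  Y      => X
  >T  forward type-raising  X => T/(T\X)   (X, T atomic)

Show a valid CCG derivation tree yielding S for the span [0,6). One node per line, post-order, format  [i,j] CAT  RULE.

[0,1] N  lex  "from"
[1,2] (S/NP)\N  lex  "bone"
[0,2] S/NP  <  k=1
[2,3] PP  lex  "here"
[3,4] ((NP\S)/PP)\PP  lex  "quickly"
[2,4] (NP\S)/PP  <  k=3
[4,5] PP  lex  "ate"
[2,5] NP\S  >  k=4
[5,6] NP\(NP\S)  lex  "dog"
[2,6] NP  <  k=5
[0,6] S  >  k=2

[0,6] S   >
  [0,2] S/NP   <
    [0,1] "from" : N
    [1,2] "bone" : (S/NP)\N
  [2,6] NP   <
    [2,5] NP\S   >
      [2,4] (NP\S)/PP   <
        [2,3] "here" : PP
        [3,4] "quickly" : ((NP\S)/PP)\PP
      [4,5] "ate" : PP
    [5,6] "dog" : NP\(NP\S)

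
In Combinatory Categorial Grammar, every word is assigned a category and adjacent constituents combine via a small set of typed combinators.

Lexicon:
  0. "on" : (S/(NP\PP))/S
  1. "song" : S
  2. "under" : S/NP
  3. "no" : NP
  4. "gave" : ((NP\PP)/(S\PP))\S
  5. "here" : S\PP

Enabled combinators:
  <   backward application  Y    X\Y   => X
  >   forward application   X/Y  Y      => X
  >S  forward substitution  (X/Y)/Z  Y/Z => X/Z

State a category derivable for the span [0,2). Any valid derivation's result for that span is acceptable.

[0,6] S   >
  [0,2] S/(NP\PP)   >
    [0,1] "on" : (S/(NP\PP))/S
    [1,2] "song" : S
  [2,6] NP\PP   >
    [2,5] (NP\PP)/(S\PP)   <
      [2,4] S   >
        [2,3] "under" : S/NP
        [3,4] "no" : NP
      [4,5] "gave" : ((NP\PP)/(S\PP))\S
    [5,6] "here" : S\PP

S/(NP\PP)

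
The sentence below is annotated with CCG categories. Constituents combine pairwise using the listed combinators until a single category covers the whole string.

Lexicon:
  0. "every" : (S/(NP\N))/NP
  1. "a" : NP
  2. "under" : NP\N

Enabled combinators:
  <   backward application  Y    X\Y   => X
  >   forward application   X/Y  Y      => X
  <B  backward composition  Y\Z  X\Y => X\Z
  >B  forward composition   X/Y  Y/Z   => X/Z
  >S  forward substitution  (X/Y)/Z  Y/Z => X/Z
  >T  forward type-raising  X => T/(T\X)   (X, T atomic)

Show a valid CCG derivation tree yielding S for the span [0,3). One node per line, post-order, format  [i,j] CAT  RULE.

[0,3] S   >
  [0,2] S/(NP\N)   >
    [0,1] "every" : (S/(NP\N))/NP
    [1,2] "a" : NP
  [2,3] "under" : NP\N

[0,1] (S/(NP\N))/NP  lex  "every"
[1,2] NP  lex  "a"
[0,2] S/(NP\N)  >  k=1
[2,3] NP\N  lex  "under"
[0,3] S  >  k=2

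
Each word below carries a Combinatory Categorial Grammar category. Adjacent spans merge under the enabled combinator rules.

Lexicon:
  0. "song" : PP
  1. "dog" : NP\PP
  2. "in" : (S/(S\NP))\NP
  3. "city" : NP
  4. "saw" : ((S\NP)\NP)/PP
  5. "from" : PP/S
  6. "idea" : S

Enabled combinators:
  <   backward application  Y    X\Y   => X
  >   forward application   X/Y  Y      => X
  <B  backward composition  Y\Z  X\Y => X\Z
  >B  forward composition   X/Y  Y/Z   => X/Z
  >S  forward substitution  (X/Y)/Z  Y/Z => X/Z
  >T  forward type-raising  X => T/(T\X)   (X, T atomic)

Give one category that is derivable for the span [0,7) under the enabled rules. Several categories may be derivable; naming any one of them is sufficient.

S

[0,7] S   >
  [0,3] S/(S\NP)   <
    [0,2] NP   <
      [0,1] "song" : PP
      [1,2] "dog" : NP\PP
    [2,3] "in" : (S/(S\NP))\NP
  [3,7] S\NP   <
    [3,4] "city" : NP
    [4,7] (S\NP)\NP   >
      [4,5] "saw" : ((S\NP)\NP)/PP
      [5,7] PP   >
        [5,6] "from" : PP/S
        [6,7] "idea" : S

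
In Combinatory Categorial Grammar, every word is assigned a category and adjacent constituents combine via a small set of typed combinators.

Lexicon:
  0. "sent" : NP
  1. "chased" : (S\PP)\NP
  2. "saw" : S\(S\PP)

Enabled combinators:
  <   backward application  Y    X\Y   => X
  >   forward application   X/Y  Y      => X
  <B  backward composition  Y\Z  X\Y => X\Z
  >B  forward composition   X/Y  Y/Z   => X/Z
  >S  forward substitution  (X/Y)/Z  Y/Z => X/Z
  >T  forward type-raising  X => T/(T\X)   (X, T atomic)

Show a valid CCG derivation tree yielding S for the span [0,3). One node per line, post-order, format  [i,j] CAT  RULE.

[0,3] S   <
  [0,2] S\PP   <
    [0,1] "sent" : NP
    [1,2] "chased" : (S\PP)\NP
  [2,3] "saw" : S\(S\PP)

[0,1] NP  lex  "sent"
[1,2] (S\PP)\NP  lex  "chased"
[0,2] S\PP  <  k=1
[2,3] S\(S\PP)  lex  "saw"
[0,3] S  <  k=2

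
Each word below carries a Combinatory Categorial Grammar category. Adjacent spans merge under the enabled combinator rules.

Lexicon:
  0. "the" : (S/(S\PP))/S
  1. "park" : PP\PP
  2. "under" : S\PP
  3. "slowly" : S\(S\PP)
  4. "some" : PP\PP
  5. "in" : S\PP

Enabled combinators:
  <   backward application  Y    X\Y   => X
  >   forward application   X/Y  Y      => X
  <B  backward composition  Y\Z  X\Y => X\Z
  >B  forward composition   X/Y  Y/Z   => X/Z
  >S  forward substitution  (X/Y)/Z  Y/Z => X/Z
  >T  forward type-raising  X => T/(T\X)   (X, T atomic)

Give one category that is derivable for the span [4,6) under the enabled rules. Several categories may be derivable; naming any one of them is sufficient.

S\PP

[0,6] S   >
  [0,4] S/(S\PP)   >
    [0,1] "the" : (S/(S\PP))/S
    [1,4] S   <
      [1,3] S\PP   <B
        [1,2] "park" : PP\PP
        [2,3] "under" : S\PP
      [3,4] "slowly" : S\(S\PP)
  [4,6] S\PP   <B
    [4,5] "some" : PP\PP
    [5,6] "in" : S\PP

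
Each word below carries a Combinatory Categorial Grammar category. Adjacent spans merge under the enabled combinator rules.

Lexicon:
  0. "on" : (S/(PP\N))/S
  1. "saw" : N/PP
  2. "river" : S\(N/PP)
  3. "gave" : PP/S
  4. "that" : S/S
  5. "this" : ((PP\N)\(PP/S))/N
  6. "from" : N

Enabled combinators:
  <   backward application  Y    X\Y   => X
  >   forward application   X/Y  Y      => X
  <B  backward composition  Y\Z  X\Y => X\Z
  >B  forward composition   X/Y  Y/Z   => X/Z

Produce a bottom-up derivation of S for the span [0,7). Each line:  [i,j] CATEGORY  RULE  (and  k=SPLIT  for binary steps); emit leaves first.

[0,1] (S/(PP\N))/S  lex  "on"
[1,2] N/PP  lex  "saw"
[2,3] S\(N/PP)  lex  "river"
[1,3] S  <  k=2
[0,3] S/(PP\N)  >  k=1
[3,4] PP/S  lex  "gave"
[4,5] S/S  lex  "that"
[3,5] PP/S  >B  k=4
[5,6] ((PP\N)\(PP/S))/N  lex  "this"
[6,7] N  lex  "from"
[5,7] (PP\N)\(PP/S)  >  k=6
[3,7] PP\N  <  k=5
[0,7] S  >  k=3

[0,7] S   >
  [0,3] S/(PP\N)   >
    [0,1] "on" : (S/(PP\N))/S
    [1,3] S   <
      [1,2] "saw" : N/PP
      [2,3] "river" : S\(N/PP)
  [3,7] PP\N   <
    [3,5] PP/S   >B
      [3,4] "gave" : PP/S
      [4,5] "that" : S/S
    [5,7] (PP\N)\(PP/S)   >
      [5,6] "this" : ((PP\N)\(PP/S))/N
      [6,7] "from" : N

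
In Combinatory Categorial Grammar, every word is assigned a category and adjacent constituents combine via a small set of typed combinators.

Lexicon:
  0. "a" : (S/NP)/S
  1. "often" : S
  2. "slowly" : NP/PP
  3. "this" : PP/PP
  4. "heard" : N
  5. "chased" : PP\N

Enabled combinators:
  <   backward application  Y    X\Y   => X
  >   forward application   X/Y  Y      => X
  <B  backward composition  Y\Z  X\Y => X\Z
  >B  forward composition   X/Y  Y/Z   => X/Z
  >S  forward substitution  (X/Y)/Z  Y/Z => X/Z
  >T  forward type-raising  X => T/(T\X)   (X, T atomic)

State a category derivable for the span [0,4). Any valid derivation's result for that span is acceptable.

S/PP

[0,6] S   >
  [0,4] S/PP   >B
    [0,3] S/PP   >B
      [0,2] S/NP   >
        [0,1] "a" : (S/NP)/S
        [1,2] "often" : S
      [2,3] "slowly" : NP/PP
    [3,4] "this" : PP/PP
  [4,6] PP   >
    [4,5] PP/(PP\N)   >T
      [4,5] "heard" : N
    [5,6] "chased" : PP\N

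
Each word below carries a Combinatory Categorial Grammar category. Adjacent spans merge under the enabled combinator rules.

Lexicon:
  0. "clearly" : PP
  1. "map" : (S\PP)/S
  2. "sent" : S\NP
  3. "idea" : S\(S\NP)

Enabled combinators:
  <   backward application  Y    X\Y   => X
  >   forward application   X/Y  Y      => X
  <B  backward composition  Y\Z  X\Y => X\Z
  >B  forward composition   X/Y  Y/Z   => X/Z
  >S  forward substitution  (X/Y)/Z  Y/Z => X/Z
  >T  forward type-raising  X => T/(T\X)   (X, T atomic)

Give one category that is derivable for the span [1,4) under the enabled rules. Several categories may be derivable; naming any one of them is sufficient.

[0,4] S   >
  [0,1] S/(S\PP)   >T
    [0,1] "clearly" : PP
  [1,4] S\PP   >
    [1,2] "map" : (S\PP)/S
    [2,4] S   <
      [2,3] "sent" : S\NP
      [3,4] "idea" : S\(S\NP)

S\PP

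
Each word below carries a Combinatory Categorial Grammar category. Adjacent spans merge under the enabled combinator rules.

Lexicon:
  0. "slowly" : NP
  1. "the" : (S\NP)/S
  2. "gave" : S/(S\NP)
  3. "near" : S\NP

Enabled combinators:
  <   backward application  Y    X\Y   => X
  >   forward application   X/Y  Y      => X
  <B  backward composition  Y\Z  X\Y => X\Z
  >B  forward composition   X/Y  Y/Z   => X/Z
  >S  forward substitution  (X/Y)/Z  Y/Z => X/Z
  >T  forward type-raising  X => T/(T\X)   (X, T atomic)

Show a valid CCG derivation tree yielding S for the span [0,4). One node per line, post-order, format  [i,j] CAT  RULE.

[0,1] NP  lex  "slowly"
[0,1] S/(S\NP)  >T
[1,2] (S\NP)/S  lex  "the"
[2,3] S/(S\NP)  lex  "gave"
[3,4] S\NP  lex  "near"
[2,4] S  >  k=3
[1,4] S\NP  >  k=2
[0,4] S  >  k=1

[0,4] S   >
  [0,1] S/(S\NP)   >T
    [0,1] "slowly" : NP
  [1,4] S\NP   >
    [1,2] "the" : (S\NP)/S
    [2,4] S   >
      [2,3] "gave" : S/(S\NP)
      [3,4] "near" : S\NP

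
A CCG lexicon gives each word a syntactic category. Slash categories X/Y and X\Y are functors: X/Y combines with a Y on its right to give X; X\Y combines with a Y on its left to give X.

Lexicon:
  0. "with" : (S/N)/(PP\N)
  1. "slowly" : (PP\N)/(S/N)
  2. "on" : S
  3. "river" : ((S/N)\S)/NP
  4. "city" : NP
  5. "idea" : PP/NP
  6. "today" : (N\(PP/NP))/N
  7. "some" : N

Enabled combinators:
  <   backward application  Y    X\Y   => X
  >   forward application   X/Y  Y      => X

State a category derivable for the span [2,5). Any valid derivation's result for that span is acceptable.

S/N

[0,8] S   >
  [0,5] S/N   >
    [0,1] "with" : (S/N)/(PP\N)
    [1,5] PP\N   >
      [1,2] "slowly" : (PP\N)/(S/N)
      [2,5] S/N   <
        [2,3] "on" : S
        [3,5] (S/N)\S   >
          [3,4] "river" : ((S/N)\S)/NP
          [4,5] "city" : NP
  [5,8] N   <
    [5,6] "idea" : PP/NP
    [6,8] N\(PP/NP)   >
      [6,7] "today" : (N\(PP/NP))/N
      [7,8] "some" : N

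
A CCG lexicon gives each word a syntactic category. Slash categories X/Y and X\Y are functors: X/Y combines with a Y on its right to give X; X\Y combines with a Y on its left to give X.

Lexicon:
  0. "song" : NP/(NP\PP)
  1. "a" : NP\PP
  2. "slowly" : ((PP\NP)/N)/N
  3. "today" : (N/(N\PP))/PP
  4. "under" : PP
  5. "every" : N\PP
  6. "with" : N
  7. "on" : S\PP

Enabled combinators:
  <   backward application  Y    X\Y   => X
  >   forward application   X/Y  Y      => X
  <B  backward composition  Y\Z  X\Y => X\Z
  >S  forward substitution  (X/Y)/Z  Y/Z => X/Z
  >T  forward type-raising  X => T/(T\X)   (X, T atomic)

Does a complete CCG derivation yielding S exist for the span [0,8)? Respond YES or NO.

YES

[0,8] S   <
  [0,2] NP   >
    [0,1] "song" : NP/(NP\PP)
    [1,2] "a" : NP\PP
  [2,8] S\NP   <B
    [2,7] PP\NP   >
      [2,6] (PP\NP)/N   >
        [2,3] "slowly" : ((PP\NP)/N)/N
        [3,6] N   >
          [3,5] N/(N\PP)   >
            [3,4] "today" : (N/(N\PP))/PP
            [4,5] "under" : PP
          [5,6] "every" : N\PP
      [6,7] "with" : N
    [7,8] "on" : S\PP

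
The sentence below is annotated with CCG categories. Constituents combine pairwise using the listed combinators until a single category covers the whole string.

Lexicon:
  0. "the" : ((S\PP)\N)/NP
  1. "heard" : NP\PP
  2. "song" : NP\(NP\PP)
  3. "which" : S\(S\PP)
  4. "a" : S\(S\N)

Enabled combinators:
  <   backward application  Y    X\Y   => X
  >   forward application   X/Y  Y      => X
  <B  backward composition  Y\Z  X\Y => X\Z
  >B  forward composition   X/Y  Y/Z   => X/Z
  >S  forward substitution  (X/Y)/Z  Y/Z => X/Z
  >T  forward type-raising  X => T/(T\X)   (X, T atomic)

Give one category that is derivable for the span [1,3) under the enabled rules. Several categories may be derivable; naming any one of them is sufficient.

[0,5] S   <
  [0,4] S\N   <B
    [0,3] (S\PP)\N   >
      [0,1] "the" : ((S\PP)\N)/NP
      [1,3] NP   <
        [1,2] "heard" : NP\PP
        [2,3] "song" : NP\(NP\PP)
    [3,4] "which" : S\(S\PP)
  [4,5] "a" : S\(S\N)

NP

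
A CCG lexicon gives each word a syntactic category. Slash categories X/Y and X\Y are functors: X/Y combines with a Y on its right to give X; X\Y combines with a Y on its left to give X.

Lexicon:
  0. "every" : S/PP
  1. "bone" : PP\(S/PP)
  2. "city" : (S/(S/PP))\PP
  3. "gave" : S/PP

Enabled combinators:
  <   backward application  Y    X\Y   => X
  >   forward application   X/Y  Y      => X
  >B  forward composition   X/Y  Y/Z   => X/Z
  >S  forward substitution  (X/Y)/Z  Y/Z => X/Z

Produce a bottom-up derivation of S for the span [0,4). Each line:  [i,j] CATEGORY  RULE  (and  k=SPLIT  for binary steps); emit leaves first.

[0,1] S/PP  lex  "every"
[1,2] PP\(S/PP)  lex  "bone"
[0,2] PP  <  k=1
[2,3] (S/(S/PP))\PP  lex  "city"
[0,3] S/(S/PP)  <  k=2
[3,4] S/PP  lex  "gave"
[0,4] S  >  k=3

[0,4] S   >
  [0,3] S/(S/PP)   <
    [0,2] PP   <
      [0,1] "every" : S/PP
      [1,2] "bone" : PP\(S/PP)
    [2,3] "city" : (S/(S/PP))\PP
  [3,4] "gave" : S/PP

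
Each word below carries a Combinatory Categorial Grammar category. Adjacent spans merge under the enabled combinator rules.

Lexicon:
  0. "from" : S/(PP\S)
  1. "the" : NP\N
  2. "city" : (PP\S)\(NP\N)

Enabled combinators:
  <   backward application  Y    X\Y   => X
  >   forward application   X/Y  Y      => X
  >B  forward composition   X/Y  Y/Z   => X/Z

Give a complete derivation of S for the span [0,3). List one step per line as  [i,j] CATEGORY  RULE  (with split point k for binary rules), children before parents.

[0,1] S/(PP\S)  lex  "from"
[1,2] NP\N  lex  "the"
[2,3] (PP\S)\(NP\N)  lex  "city"
[1,3] PP\S  <  k=2
[0,3] S  >  k=1

[0,3] S   >
  [0,1] "from" : S/(PP\S)
  [1,3] PP\S   <
    [1,2] "the" : NP\N
    [2,3] "city" : (PP\S)\(NP\N)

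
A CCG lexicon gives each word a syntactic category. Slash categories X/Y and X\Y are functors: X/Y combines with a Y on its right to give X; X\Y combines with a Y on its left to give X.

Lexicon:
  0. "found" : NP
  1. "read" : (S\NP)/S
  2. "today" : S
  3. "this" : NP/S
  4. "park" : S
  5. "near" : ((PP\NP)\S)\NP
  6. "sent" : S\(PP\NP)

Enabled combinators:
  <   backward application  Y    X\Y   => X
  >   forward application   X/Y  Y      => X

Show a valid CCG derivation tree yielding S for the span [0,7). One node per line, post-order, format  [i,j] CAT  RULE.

[0,7] S   <
  [0,6] PP\NP   <
    [0,3] S   <
      [0,1] "found" : NP
      [1,3] S\NP   >
        [1,2] "read" : (S\NP)/S
        [2,3] "today" : S
    [3,6] (PP\NP)\S   <
      [3,5] NP   >
        [3,4] "this" : NP/S
        [4,5] "park" : S
      [5,6] "near" : ((PP\NP)\S)\NP
  [6,7] "sent" : S\(PP\NP)

[0,1] NP  lex  "found"
[1,2] (S\NP)/S  lex  "read"
[2,3] S  lex  "today"
[1,3] S\NP  >  k=2
[0,3] S  <  k=1
[3,4] NP/S  lex  "this"
[4,5] S  lex  "park"
[3,5] NP  >  k=4
[5,6] ((PP\NP)\S)\NP  lex  "near"
[3,6] (PP\NP)\S  <  k=5
[0,6] PP\NP  <  k=3
[6,7] S\(PP\NP)  lex  "sent"
[0,7] S  <  k=6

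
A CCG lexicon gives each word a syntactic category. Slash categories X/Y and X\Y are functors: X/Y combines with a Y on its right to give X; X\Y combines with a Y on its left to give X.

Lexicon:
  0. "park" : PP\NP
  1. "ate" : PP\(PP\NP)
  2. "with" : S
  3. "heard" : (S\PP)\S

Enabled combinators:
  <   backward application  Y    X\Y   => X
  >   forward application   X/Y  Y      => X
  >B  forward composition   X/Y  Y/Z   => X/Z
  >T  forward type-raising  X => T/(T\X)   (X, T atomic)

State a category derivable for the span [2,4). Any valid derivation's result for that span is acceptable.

S\PP

[0,4] S   <
  [0,2] PP   <
    [0,1] "park" : PP\NP
    [1,2] "ate" : PP\(PP\NP)
  [2,4] S\PP   <
    [2,3] "with" : S
    [3,4] "heard" : (S\PP)\S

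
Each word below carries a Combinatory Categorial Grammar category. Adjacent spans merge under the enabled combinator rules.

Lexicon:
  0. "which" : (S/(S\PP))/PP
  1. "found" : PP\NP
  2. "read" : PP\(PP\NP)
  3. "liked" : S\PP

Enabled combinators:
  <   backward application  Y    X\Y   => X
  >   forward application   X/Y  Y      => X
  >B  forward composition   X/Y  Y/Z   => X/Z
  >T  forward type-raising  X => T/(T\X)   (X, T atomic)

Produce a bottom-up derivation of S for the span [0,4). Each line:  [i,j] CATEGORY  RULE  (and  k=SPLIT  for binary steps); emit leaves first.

[0,1] (S/(S\PP))/PP  lex  "which"
[1,2] PP\NP  lex  "found"
[2,3] PP\(PP\NP)  lex  "read"
[1,3] PP  <  k=2
[0,3] S/(S\PP)  >  k=1
[3,4] S\PP  lex  "liked"
[0,4] S  >  k=3

[0,4] S   >
  [0,3] S/(S\PP)   >
    [0,1] "which" : (S/(S\PP))/PP
    [1,3] PP   <
      [1,2] "found" : PP\NP
      [2,3] "read" : PP\(PP\NP)
  [3,4] "liked" : S\PP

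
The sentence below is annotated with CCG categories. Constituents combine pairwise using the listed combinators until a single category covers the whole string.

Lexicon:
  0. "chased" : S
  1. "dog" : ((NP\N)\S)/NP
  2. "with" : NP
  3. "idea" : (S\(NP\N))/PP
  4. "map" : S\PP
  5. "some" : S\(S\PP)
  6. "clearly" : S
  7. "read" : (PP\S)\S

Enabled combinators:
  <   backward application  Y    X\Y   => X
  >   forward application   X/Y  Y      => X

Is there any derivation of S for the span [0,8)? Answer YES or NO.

[0,8] S   <
  [0,3] NP\N   <
    [0,1] "chased" : S
    [1,3] (NP\N)\S   >
      [1,2] "dog" : ((NP\N)\S)/NP
      [2,3] "with" : NP
  [3,8] S\(NP\N)   >
    [3,4] "idea" : (S\(NP\N))/PP
    [4,8] PP   <
      [4,6] S   <
        [4,5] "map" : S\PP
        [5,6] "some" : S\(S\PP)
      [6,8] PP\S   <
        [6,7] "clearly" : S
        [7,8] "read" : (PP\S)\S

YES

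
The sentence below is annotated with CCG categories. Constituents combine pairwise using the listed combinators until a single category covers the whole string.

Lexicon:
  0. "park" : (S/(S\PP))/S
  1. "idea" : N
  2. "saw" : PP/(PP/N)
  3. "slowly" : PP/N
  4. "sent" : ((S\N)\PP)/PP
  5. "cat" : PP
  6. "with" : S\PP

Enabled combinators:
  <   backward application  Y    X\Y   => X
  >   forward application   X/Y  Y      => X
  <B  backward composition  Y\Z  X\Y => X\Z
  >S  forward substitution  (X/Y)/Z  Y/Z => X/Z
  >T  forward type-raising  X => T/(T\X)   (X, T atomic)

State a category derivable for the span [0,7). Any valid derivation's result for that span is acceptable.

[0,7] S   >
  [0,6] S/(S\PP)   >
    [0,1] "park" : (S/(S\PP))/S
    [1,6] S   <
      [1,2] "idea" : N
      [2,6] S\N   <
        [2,4] PP   >
          [2,3] "saw" : PP/(PP/N)
          [3,4] "slowly" : PP/N
        [4,6] (S\N)\PP   >
          [4,5] "sent" : ((S\N)\PP)/PP
          [5,6] "cat" : PP
  [6,7] "with" : S\PP

S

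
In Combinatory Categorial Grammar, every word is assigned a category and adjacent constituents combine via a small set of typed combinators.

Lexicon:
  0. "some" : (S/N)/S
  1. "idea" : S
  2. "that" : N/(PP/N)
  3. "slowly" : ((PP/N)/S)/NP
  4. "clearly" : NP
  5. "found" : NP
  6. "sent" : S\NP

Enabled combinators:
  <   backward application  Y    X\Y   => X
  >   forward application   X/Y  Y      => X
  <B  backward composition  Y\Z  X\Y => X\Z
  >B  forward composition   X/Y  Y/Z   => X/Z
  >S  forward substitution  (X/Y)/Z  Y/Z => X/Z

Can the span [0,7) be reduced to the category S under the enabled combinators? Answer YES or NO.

YES

[0,7] S   >
  [0,2] S/N   >
    [0,1] "some" : (S/N)/S
    [1,2] "idea" : S
  [2,7] N   >
    [2,3] "that" : N/(PP/N)
    [3,7] PP/N   >
      [3,5] (PP/N)/S   >
        [3,4] "slowly" : ((PP/N)/S)/NP
        [4,5] "clearly" : NP
      [5,7] S   <
        [5,6] "found" : NP
        [6,7] "sent" : S\NP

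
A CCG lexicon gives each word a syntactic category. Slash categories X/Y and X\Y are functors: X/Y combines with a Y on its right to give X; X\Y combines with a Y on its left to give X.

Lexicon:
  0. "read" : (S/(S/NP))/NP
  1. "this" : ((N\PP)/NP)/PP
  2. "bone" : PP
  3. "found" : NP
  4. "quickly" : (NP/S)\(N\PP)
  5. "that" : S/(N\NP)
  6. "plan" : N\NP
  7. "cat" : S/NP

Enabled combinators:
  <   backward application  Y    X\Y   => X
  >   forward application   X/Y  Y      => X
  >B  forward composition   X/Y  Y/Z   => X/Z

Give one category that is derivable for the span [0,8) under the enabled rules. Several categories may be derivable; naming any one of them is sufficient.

[0,8] S   >
  [0,7] S/(S/NP)   >
    [0,1] "read" : (S/(S/NP))/NP
    [1,7] NP   >
      [1,5] NP/S   <
        [1,4] N\PP   >
          [1,3] (N\PP)/NP   >
            [1,2] "this" : ((N\PP)/NP)/PP
            [2,3] "bone" : PP
          [3,4] "found" : NP
        [4,5] "quickly" : (NP/S)\(N\PP)
      [5,7] S   >
        [5,6] "that" : S/(N\NP)
        [6,7] "plan" : N\NP
  [7,8] "cat" : S/NP

S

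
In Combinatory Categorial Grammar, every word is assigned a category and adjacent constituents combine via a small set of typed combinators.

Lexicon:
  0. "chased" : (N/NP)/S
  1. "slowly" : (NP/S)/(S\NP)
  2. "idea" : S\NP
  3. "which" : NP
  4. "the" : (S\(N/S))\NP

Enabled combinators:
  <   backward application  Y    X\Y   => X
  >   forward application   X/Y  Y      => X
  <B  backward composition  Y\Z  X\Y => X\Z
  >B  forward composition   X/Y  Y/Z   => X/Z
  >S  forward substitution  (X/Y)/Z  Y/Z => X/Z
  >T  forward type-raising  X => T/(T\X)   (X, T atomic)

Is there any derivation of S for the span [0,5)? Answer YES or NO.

YES

[0,5] S   <
  [0,3] N/S   >S
    [0,1] "chased" : (N/NP)/S
    [1,3] NP/S   >
      [1,2] "slowly" : (NP/S)/(S\NP)
      [2,3] "idea" : S\NP
  [3,5] S\(N/S)   <
    [3,4] "which" : NP
    [4,5] "the" : (S\(N/S))\NP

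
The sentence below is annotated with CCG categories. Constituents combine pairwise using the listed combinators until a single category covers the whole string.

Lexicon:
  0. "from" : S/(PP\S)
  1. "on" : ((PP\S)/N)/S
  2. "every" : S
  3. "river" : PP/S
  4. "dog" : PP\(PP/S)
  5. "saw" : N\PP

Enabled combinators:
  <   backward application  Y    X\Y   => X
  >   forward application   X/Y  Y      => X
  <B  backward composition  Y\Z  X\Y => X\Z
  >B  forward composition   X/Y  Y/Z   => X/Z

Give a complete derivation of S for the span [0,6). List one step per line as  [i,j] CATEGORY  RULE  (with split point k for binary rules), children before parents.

[0,1] S/(PP\S)  lex  "from"
[1,2] ((PP\S)/N)/S  lex  "on"
[2,3] S  lex  "every"
[1,3] (PP\S)/N  >  k=2
[0,3] S/N  >B  k=1
[3,4] PP/S  lex  "river"
[4,5] PP\(PP/S)  lex  "dog"
[3,5] PP  <  k=4
[5,6] N\PP  lex  "saw"
[3,6] N  <  k=5
[0,6] S  >  k=3

[0,6] S   >
  [0,3] S/N   >B
    [0,1] "from" : S/(PP\S)
    [1,3] (PP\S)/N   >
      [1,2] "on" : ((PP\S)/N)/S
      [2,3] "every" : S
  [3,6] N   <
    [3,5] PP   <
      [3,4] "river" : PP/S
      [4,5] "dog" : PP\(PP/S)
    [5,6] "saw" : N\PP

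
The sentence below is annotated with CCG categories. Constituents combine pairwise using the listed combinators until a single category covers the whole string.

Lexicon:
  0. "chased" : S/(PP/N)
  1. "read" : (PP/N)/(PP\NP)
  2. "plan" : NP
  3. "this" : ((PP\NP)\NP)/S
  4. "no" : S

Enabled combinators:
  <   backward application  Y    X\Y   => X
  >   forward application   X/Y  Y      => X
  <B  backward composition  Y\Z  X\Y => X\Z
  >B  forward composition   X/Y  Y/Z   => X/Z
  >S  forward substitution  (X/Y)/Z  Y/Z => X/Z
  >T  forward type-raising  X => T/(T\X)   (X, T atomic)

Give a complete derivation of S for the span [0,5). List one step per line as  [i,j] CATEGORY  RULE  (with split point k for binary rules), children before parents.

[0,1] S/(PP/N)  lex  "chased"
[1,2] (PP/N)/(PP\NP)  lex  "read"
[2,3] NP  lex  "plan"
[3,4] ((PP\NP)\NP)/S  lex  "this"
[4,5] S  lex  "no"
[3,5] (PP\NP)\NP  >  k=4
[2,5] PP\NP  <  k=3
[1,5] PP/N  >  k=2
[0,5] S  >  k=1

[0,5] S   >
  [0,1] "chased" : S/(PP/N)
  [1,5] PP/N   >
    [1,2] "read" : (PP/N)/(PP\NP)
    [2,5] PP\NP   <
      [2,3] "plan" : NP
      [3,5] (PP\NP)\NP   >
        [3,4] "this" : ((PP\NP)\NP)/S
        [4,5] "no" : S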